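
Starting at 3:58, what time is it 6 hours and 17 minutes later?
Starting time: 3:58
Adding 17 minutes to 58 minutes: 58 + 17 = 75 minutes = 1 hour and 15 minutes
Adding 6 hours: 3 + 6 + 1 (carry) = 10
Final time: 10:15

Final answer: 10:15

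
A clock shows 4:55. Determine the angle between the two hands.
Hour hand position: 4 x 30 + 55 x 0.5 = 147.5 degrees
Minute hand position: 55 x 6 = 330 degrees
Difference: |147.5 - 330| = 182.5 degrees
Since 182.5 > 180, the smaller angle is 360 - 182.5 = 177.5 degrees

Final answer: 177.5 degrees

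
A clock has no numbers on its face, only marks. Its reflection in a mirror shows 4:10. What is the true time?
Reflection across the vertical (12-6) axis maps a hand at angle A degrees to (360 - A) degrees, which sends a reading of T minutes past 12:00 to (720 - T) minutes past 12:00.
Mirror reads 4:10 = 250 minutes past 12:00.
Actual time: (720 - 250) mod 720 = 470 minutes = 7:50.

Final answer: 7:50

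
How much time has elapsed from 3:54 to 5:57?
From 3:54 to 5:57:
(5 x 60 + 57) - (3 x 60 + 54) = 357 - 234 = 123 minutes
= 2 hours and 3 minutes

Final answer: 2 hours and 3 minutes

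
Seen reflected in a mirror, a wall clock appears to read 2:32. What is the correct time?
Reflection across the vertical (12-6) axis maps a hand at angle A degrees to (360 - A) degrees, which sends a reading of T minutes past 12:00 to (720 - T) minutes past 12:00.
Mirror reads 2:32 = 152 minutes past 12:00.
Actual time: (720 - 152) mod 720 = 568 minutes = 9:28.

Final answer: 9:28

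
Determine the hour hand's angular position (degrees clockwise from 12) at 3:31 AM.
The hour hand moves 30 degrees per hour and 0.5 degrees per minute.
At 3:31: (3) x 30 + 31 x 0.5 = 90 + 15.5 = 105.5 degrees

Final answer: 105.5 degrees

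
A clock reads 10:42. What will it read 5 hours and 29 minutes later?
Starting time: 10:42
Adding 29 minutes to 42 minutes: 42 + 29 = 71 minutes = 1 hour and 11 minutes
Adding 5 hours: 10 + 5 + 1 (carry) = 16 - 12 = 4
Final time: 4:11

Final answer: 4:11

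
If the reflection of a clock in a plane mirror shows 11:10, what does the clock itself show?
Reflection across the vertical (12-6) axis maps a hand at angle A degrees to (360 - A) degrees, which sends a reading of T minutes past 12:00 to (720 - T) minutes past 12:00.
Mirror reads 11:10 = 670 minutes past 12:00.
Actual time: (720 - 670) mod 720 = 50 minutes = 12:50.

Final answer: 12:50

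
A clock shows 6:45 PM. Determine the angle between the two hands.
Hour hand position: 6 x 30 + 45 x 0.5 = 202.5 degrees
Minute hand position: 45 x 6 = 270 degrees
Difference: |202.5 - 270| = 67.5 degrees
The angle between the hands is 67.5 degrees

Final answer: 67.5 degrees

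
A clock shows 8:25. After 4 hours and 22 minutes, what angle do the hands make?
First find the time 4 hours and 22 minutes after 8:25.
Total minutes: 8 x 60 + 25 + 4 x 60 + 22 = 767.
767 mod 720 = 47 minutes = 12:47.
Now compute the angle at 12:47:
Hour hand: 0 x 30 + 47 x 0.5 = 23.5 degrees
Minute hand: 47 x 6 = 282 degrees
Difference: |23.5 - 282| = 258.5 degrees
Smaller angle: 360 - 258.5 = 101.5 degrees

Final answer: 101.5 degrees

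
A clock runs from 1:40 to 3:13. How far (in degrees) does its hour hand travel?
The hour hand moves 0.5 degrees per minute.
Time elapsed: 3:13 - 1:40 = 93 minutes
Angular displacement: 93 x 0.5 = 46.5 degrees

Final answer: 46.5 degrees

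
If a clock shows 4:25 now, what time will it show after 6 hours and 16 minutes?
Starting time: 4:25
Adding 16 minutes to 25 minutes: 25 + 16 = 41 minutes
Adding 6 hours: 4 + 6 = 10
Final time: 10:41

Final answer: 10:41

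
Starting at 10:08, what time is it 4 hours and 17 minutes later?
Starting time: 10:08
Adding 17 minutes to 8 minutes: 8 + 17 = 25 minutes
Adding 4 hours: 10 + 4 = 14 - 12 = 2
Final time: 2:25

Final answer: 2:25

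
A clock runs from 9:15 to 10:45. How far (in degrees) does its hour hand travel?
The hour hand moves 0.5 degrees per minute.
Time elapsed: 10:45 - 9:15 = 90 minutes
Angular displacement: 90 x 0.5 = 45 degrees

Final answer: 45 degrees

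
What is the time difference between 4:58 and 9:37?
From 4:58 to 9:37:
(9 x 60 + 37) - (4 x 60 + 58) = 577 - 298 = 279 minutes
= 4 hours and 39 minutes

Final answer: 4 hours and 39 minutes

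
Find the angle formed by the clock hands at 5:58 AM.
Hour hand position: 5 x 30 + 58 x 0.5 = 179 degrees
Minute hand position: 58 x 6 = 348 degrees
Difference: |179 - 348| = 169 degrees
The angle between the hands is 169 degrees

Final answer: 169 degrees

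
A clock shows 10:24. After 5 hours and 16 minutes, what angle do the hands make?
First find the time 5 hours and 16 minutes after 10:24.
Total minutes: 10 x 60 + 24 + 5 x 60 + 16 = 940.
940 mod 720 = 220 minutes = 3:40.
Now compute the angle at 3:40:
Hour hand: 3 x 30 + 40 x 0.5 = 110 degrees
Minute hand: 40 x 6 = 240 degrees
Difference: |110 - 240| = 130 degrees
The angle is 130 degrees

Final answer: 130 degrees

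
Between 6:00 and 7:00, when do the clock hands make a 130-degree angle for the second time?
At t minutes past 6:00, the hour hand is at 30 x 6 + 0.5t degrees and the minute hand is at 6t degrees.
The smaller angle between them is 130 degrees when |30H - 5.5t| = 130 or |30H - 5.5t| = 230.
With H = 6, solve 30 x 6 - 5.5t = +/- target for each target:
  t = (30 x 6 - 130) / 5.5 = 9.09
  t = (30 x 6 + 130) / 5.5 = 56.36
  t = (30 x 6 - 230) / 5.5 = -9.09 (outside (0, 60))
  t = (30 x 6 + 230) / 5.5 = 74.55 (outside (0, 60))
Valid solutions in (0, 60): {9.09, 56.36} minutes.
The second occurrence is t = 56.36 minutes.
The hands form a 130-degree angle at 56.36 minutes past 6:00.

Final answer: 56.36 minutes past 6:00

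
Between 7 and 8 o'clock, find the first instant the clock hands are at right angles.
At t minutes past 7:00, the hour hand is at 30 x 7 + 0.5t degrees and the minute hand is at 6t degrees.
The smaller angle between them is 90 degrees when |30H - 5.5t| = 90 or |30H - 5.5t| = 270.
With H = 7, solve 30 x 7 - 5.5t = +/- target for each target:
  t = (30 x 7 - 90) / 5.5 = 21.82
  t = (30 x 7 + 90) / 5.5 = 54.55
  t = (30 x 7 - 270) / 5.5 = -10.91 (outside (0, 60))
  t = (30 x 7 + 270) / 5.5 = 87.27 (outside (0, 60))
Valid solutions in (0, 60): {21.82, 54.55} minutes.
First occurrence: t = 21.82 minutes.
The hands are at right angles at 21.82 minutes past 7:00.

Final answer: 21.82 minutes past 7:00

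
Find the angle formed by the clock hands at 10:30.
Hour hand position: 10 x 30 + 30 x 0.5 = 315 degrees
Minute hand position: 30 x 6 = 180 degrees
Difference: |315 - 180| = 135 degrees
The angle between the hands is 135 degrees

Final answer: 135 degrees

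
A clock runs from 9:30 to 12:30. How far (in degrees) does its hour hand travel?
The hour hand moves 0.5 degrees per minute.
Time elapsed: 12:30 - 9:30 = 180 minutes
Angular displacement: 180 x 0.5 = 90 degrees

Final answer: 90 degrees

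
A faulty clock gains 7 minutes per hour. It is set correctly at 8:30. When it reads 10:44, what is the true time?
For every 60 true minutes, the faulty clock advances 67 minutes, so 1 faulty-clock minute corresponds to 60/67 true minutes.
From 8:30 to 10:44 on the faulty dial is 134 minutes.
True elapsed: 134 x 60/67 = 120 minutes = 2 hours.
True time: 8:30 + 2 hours = 10:30.

Final answer: 10:30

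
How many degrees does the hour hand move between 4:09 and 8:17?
The hour hand moves 0.5 degrees per minute.
Time elapsed: 8:17 - 4:09 = 248 minutes
Angular displacement: 248 x 0.5 = 124 degrees

Final answer: 124 degrees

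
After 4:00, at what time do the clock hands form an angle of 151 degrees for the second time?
At t minutes past 4:00, the hour hand is at 30 x 4 + 0.5t degrees and the minute hand is at 6t degrees.
The smaller angle between them is 151 degrees when |30H - 5.5t| = 151 or |30H - 5.5t| = 209.
With H = 4, solve 30 x 4 - 5.5t = +/- target for each target:
  t = (30 x 4 - 151) / 5.5 = -5.64 (outside (0, 60))
  t = (30 x 4 + 151) / 5.5 = 49.27
  t = (30 x 4 - 209) / 5.5 = -16.18 (outside (0, 60))
  t = (30 x 4 + 209) / 5.5 = 59.82
Valid solutions in (0, 60): {49.27, 59.82} minutes.
The second occurrence is t = 59.82 minutes.
The hands form a 151-degree angle at 59.82 minutes past 4:00.

Final answer: 59.82 minutes past 4:00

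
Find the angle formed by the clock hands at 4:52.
Hour hand position: 4 x 30 + 52 x 0.5 = 146 degrees
Minute hand position: 52 x 6 = 312 degrees
Difference: |146 - 312| = 166 degrees
The angle between the hands is 166 degrees

Final answer: 166 degrees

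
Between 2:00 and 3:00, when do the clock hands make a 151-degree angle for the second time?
At t minutes past 2:00, the hour hand is at 30 x 2 + 0.5t degrees and the minute hand is at 6t degrees.
The smaller angle between them is 151 degrees when |30H - 5.5t| = 151 or |30H - 5.5t| = 209.
With H = 2, solve 30 x 2 - 5.5t = +/- target for each target:
  t = (30 x 2 - 151) / 5.5 = -16.55 (outside (0, 60))
  t = (30 x 2 + 151) / 5.5 = 38.36
  t = (30 x 2 - 209) / 5.5 = -27.09 (outside (0, 60))
  t = (30 x 2 + 209) / 5.5 = 48.91
Valid solutions in (0, 60): {38.36, 48.91} minutes.
The second occurrence is t = 48.91 minutes.
The hands form a 151-degree angle at 48.91 minutes past 2:00.

Final answer: 48.91 minutes past 2:00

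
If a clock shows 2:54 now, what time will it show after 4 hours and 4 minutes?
Starting time: 2:54
Adding 4 minutes to 54 minutes: 54 + 4 = 58 minutes
Adding 4 hours: 2 + 4 = 6
Final time: 6:58

Final answer: 6:58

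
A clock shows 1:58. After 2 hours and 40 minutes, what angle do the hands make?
First find the time 2 hours and 40 minutes after 1:58.
Total minutes: 1 x 60 + 58 + 2 x 60 + 40 = 278.
278 mod 720 = 278 minutes = 4:38.
Now compute the angle at 4:38:
Hour hand: 4 x 30 + 38 x 0.5 = 139 degrees
Minute hand: 38 x 6 = 228 degrees
Difference: |139 - 228| = 89 degrees
The angle is 89 degrees

Final answer: 89 degrees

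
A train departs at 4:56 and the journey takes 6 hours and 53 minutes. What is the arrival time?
Starting time: 4:56
Adding 53 minutes to 56 minutes: 56 + 53 = 109 minutes = 1 hour and 49 minutes
Adding 6 hours: 4 + 6 + 1 (carry) = 11
Final time: 11:49

Final answer: 11:49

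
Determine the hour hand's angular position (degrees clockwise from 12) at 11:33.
The hour hand moves 30 degrees per hour and 0.5 degrees per minute.
At 11:33: (11) x 30 + 33 x 0.5 = 330 + 16.5 = 346.5 degrees

Final answer: 346.5 degrees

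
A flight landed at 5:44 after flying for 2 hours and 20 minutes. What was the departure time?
Starting time: 5:44 = 344 total minutes past 12:00
Subtracting: 2 hours and 20 minutes = 140 minutes
344 - 140 = 204 minutes
= 3 hours and 24 minutes past 12:00 = 3:24

Final answer: 3:24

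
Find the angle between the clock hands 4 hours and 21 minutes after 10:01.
First find the time 4 hours and 21 minutes after 10:01.
Total minutes: 10 x 60 + 1 + 4 x 60 + 21 = 862.
862 mod 720 = 142 minutes = 2:22.
Now compute the angle at 2:22:
Hour hand: 2 x 30 + 22 x 0.5 = 71 degrees
Minute hand: 22 x 6 = 132 degrees
Difference: |71 - 132| = 61 degrees
The angle is 61 degrees

Final answer: 61 degrees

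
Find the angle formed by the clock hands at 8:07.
Hour hand position: 8 x 30 + 7 x 0.5 = 243.5 degrees
Minute hand position: 7 x 6 = 42 degrees
Difference: |243.5 - 42| = 201.5 degrees
Since 201.5 > 180, the smaller angle is 360 - 201.5 = 158.5 degrees

Final answer: 158.5 degrees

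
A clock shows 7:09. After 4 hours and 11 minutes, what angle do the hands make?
First find the time 4 hours and 11 minutes after 7:09.
Total minutes: 7 x 60 + 9 + 4 x 60 + 11 = 680.
680 mod 720 = 680 minutes = 11:20.
Now compute the angle at 11:20:
Hour hand: 11 x 30 + 20 x 0.5 = 340 degrees
Minute hand: 20 x 6 = 120 degrees
Difference: |340 - 120| = 220 degrees
Smaller angle: 360 - 220 = 140 degrees

Final answer: 140 degrees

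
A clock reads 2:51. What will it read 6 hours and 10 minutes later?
Starting time: 2:51
Adding 10 minutes to 51 minutes: 51 + 10 = 61 minutes = 1 hour and 1 minute
Adding 6 hours: 2 + 6 + 1 (carry) = 9
Final time: 9:01

Final answer: 9:01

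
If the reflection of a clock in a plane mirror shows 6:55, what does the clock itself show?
Reflection across the vertical (12-6) axis maps a hand at angle A degrees to (360 - A) degrees, which sends a reading of T minutes past 12:00 to (720 - T) minutes past 12:00.
Mirror reads 6:55 = 415 minutes past 12:00.
Actual time: (720 - 415) mod 720 = 305 minutes = 5:05.

Final answer: 5:05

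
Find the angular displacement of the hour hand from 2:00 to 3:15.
The hour hand moves 0.5 degrees per minute.
Time elapsed: 3:15 - 2:00 = 75 minutes
Angular displacement: 75 x 0.5 = 37.5 degrees

Final answer: 37.5 degrees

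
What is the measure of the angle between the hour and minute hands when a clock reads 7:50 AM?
Hour hand position: 7 x 30 + 50 x 0.5 = 235 degrees
Minute hand position: 50 x 6 = 300 degrees
Difference: |235 - 300| = 65 degrees
The angle between the hands is 65 degrees

Final answer: 65 degrees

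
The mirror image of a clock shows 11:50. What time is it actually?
Reflection across the vertical (12-6) axis maps a hand at angle A degrees to (360 - A) degrees, which sends a reading of T minutes past 12:00 to (720 - T) minutes past 12:00.
Mirror reads 11:50 = 710 minutes past 12:00.
Actual time: (720 - 710) mod 720 = 10 minutes = 12:10.

Final answer: 12:10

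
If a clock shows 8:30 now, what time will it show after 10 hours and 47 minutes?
Starting time: 8:30
Adding 47 minutes to 30 minutes: 30 + 47 = 77 minutes = 1 hour and 17 minutes
Adding 10 hours: 8 + 10 + 1 (carry) = 19 - 12 = 7
Final time: 7:17

Final answer: 7:17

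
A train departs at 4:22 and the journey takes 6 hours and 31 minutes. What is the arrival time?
Starting time: 4:22
Adding 31 minutes to 22 minutes: 22 + 31 = 53 minutes
Adding 6 hours: 4 + 6 = 10
Final time: 10:53

Final answer: 10:53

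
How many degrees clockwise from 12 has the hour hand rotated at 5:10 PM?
The hour hand moves 30 degrees per hour and 0.5 degrees per minute.
At 5:10: (5) x 30 + 10 x 0.5 = 150 + 5 = 155 degrees

Final answer: 155 degrees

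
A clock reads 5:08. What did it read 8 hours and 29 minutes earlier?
Starting time: 5:08 = 308 total minutes past 12:00
Subtracting: 8 hours and 29 minutes = 509 minutes
308 - 509 = -201 (negative, add 12 hours = 720) = 519 minutes
= 8 hours and 39 minutes past 12:00 = 8:39

Final answer: 8:39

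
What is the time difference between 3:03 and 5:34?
From 3:03 to 5:34:
(5 x 60 + 34) - (3 x 60 + 3) = 334 - 183 = 151 minutes
= 2 hours and 31 minutes

Final answer: 2 hours and 31 minutes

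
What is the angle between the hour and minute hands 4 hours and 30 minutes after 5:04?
First find the time 4 hours and 30 minutes after 5:04.
Total minutes: 5 x 60 + 4 + 4 x 60 + 30 = 574.
574 mod 720 = 574 minutes = 9:34.
Now compute the angle at 9:34:
Hour hand: 9 x 30 + 34 x 0.5 = 287 degrees
Minute hand: 34 x 6 = 204 degrees
Difference: |287 - 204| = 83 degrees
The angle is 83 degrees

Final answer: 83 degrees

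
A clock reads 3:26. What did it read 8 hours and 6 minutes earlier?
Starting time: 3:26 = 206 total minutes past 12:00
Subtracting: 8 hours and 6 minutes = 486 minutes
206 - 486 = -280 (negative, add 12 hours = 720) = 440 minutes
= 7 hours and 20 minutes past 12:00 = 7:20

Final answer: 7:20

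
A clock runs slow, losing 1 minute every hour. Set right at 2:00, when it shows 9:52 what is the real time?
For every 60 true minutes, the faulty clock advances 59 minutes, so 1 faulty-clock minute corresponds to 60/59 true minutes.
From 2:00 to 9:52 on the faulty dial is 472 minutes.
True elapsed: 472 x 60/59 = 480 minutes = 8 hours.
True time: 2:00 + 8 hours = 10:00.

Final answer: 10:00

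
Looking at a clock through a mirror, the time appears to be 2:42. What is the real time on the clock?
Reflection across the vertical (12-6) axis maps a hand at angle A degrees to (360 - A) degrees, which sends a reading of T minutes past 12:00 to (720 - T) minutes past 12:00.
Mirror reads 2:42 = 162 minutes past 12:00.
Actual time: (720 - 162) mod 720 = 558 minutes = 9:18.

Final answer: 9:18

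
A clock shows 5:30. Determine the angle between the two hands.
Hour hand position: 5 x 30 + 30 x 0.5 = 165 degrees
Minute hand position: 30 x 6 = 180 degrees
Difference: |165 - 180| = 15 degrees
The angle between the hands is 15 degrees

Final answer: 15 degrees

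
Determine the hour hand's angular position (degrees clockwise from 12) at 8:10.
The hour hand moves 30 degrees per hour and 0.5 degrees per minute.
At 8:10: (8) x 30 + 10 x 0.5 = 240 + 5 = 245 degrees

Final answer: 245 degrees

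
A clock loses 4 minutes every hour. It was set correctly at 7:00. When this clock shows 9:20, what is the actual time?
For every 60 true minutes, the faulty clock advances 56 minutes, so 1 faulty-clock minute corresponds to 60/56 true minutes.
From 7:00 to 9:20 on the faulty dial is 140 minutes.
True elapsed: 140 x 60/56 = 150 minutes = 2 hours and 30 minutes.
True time: 7:00 + 2 hours and 30 minutes = 9:30.

Final answer: 9:30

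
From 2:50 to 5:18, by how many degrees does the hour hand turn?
The hour hand moves 0.5 degrees per minute.
Time elapsed: 5:18 - 2:50 = 148 minutes
Angular displacement: 148 x 0.5 = 74 degrees

Final answer: 74 degrees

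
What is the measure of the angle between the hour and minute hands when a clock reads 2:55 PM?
Hour hand position: 2 x 30 + 55 x 0.5 = 87.5 degrees
Minute hand position: 55 x 6 = 330 degrees
Difference: |87.5 - 330| = 242.5 degrees
Since 242.5 > 180, the smaller angle is 360 - 242.5 = 117.5 degrees

Final answer: 117.5 degrees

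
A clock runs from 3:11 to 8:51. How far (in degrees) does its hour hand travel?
The hour hand moves 0.5 degrees per minute.
Time elapsed: 8:51 - 3:11 = 340 minutes
Angular displacement: 340 x 0.5 = 170 degrees

Final answer: 170 degrees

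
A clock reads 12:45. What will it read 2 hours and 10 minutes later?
Starting time: 12:45
Adding 10 minutes to 45 minutes: 45 + 10 = 55 minutes
Adding 2 hours: 12 + 2 = 14 - 12 = 2
Final time: 2:55

Final answer: 2:55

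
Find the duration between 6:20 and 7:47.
From 6:20 to 7:47:
(7 x 60 + 47) - (6 x 60 + 20) = 467 - 380 = 87 minutes
= 1 hour and 27 minutes

Final answer: 1 hour and 27 minutes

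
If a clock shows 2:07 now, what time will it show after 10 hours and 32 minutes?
Starting time: 2:07
Adding 32 minutes to 7 minutes: 7 + 32 = 39 minutes
Adding 10 hours: 2 + 10 = 12
Final time: 12:39

Final answer: 12:39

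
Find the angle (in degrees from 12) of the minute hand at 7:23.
The minute hand moves 6 degrees per minute.
At 7:23: 23 x 6 = 138 degrees

Final answer: 138 degrees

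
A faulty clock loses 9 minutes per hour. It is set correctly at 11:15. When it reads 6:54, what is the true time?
For every 60 true minutes, the faulty clock advances 51 minutes, so 1 faulty-clock minute corresponds to 60/51 true minutes.
From 11:15 to 6:54 on the faulty dial is 459 minutes.
True elapsed: 459 x 60/51 = 540 minutes = 9 hours.
True time: 11:15 + 9 hours = 8:15.

Final answer: 8:15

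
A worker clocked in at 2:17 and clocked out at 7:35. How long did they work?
From 2:17 to 7:35:
(7 x 60 + 35) - (2 x 60 + 17) = 455 - 137 = 318 minutes
= 5 hours and 18 minutes

Final answer: 5 hours and 18 minutes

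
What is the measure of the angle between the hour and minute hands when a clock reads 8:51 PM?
Hour hand position: 8 x 30 + 51 x 0.5 = 265.5 degrees
Minute hand position: 51 x 6 = 306 degrees
Difference: |265.5 - 306| = 40.5 degrees
The angle between the hands is 40.5 degrees

Final answer: 40.5 degrees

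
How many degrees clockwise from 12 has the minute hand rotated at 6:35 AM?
The minute hand moves 6 degrees per minute.
At 6:35: 35 x 6 = 210 degrees

Final answer: 210 degrees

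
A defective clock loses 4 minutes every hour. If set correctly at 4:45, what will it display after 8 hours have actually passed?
For every 60 true minutes, the faulty clock advances 60 - 4 = 56 minutes.
True elapsed: 8 hours = 480 minutes.
Faulty clock advances: 480 x 56/60 = 448 minutes (drift: 32 minutes behind).
Shown time: 4:45 + 448 minutes = 12:13.

Final answer: 12:13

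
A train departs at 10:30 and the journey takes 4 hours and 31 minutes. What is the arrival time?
Starting time: 10:30
Adding 31 minutes to 30 minutes: 30 + 31 = 61 minutes = 1 hour and 1 minute
Adding 4 hours: 10 + 4 + 1 (carry) = 15 - 12 = 3
Final time: 3:01

Final answer: 3:01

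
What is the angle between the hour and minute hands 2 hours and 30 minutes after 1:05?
First find the time 2 hours and 30 minutes after 1:05.
Total minutes: 1 x 60 + 5 + 2 x 60 + 30 = 215.
215 mod 720 = 215 minutes = 3:35.
Now compute the angle at 3:35:
Hour hand: 3 x 30 + 35 x 0.5 = 107.5 degrees
Minute hand: 35 x 6 = 210 degrees
Difference: |107.5 - 210| = 102.5 degrees
The angle is 102.5 degrees

Final answer: 102.5 degrees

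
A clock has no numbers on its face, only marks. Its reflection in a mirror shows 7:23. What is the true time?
Reflection across the vertical (12-6) axis maps a hand at angle A degrees to (360 - A) degrees, which sends a reading of T minutes past 12:00 to (720 - T) minutes past 12:00.
Mirror reads 7:23 = 443 minutes past 12:00.
Actual time: (720 - 443) mod 720 = 277 minutes = 4:37.

Final answer: 4:37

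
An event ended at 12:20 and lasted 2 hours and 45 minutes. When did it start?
Starting time: 12:20 = 20 total minutes past 12:00
Subtracting: 2 hours and 45 minutes = 165 minutes
20 - 165 = -145 (negative, add 12 hours = 720) = 575 minutes
= 9 hours and 35 minutes past 12:00 = 9:35

Final answer: 9:35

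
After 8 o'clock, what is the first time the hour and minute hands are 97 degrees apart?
At t minutes past 8:00, the hour hand is at 30 x 8 + 0.5t degrees and the minute hand is at 6t degrees.
The smaller angle between them is 97 degrees when |30H - 5.5t| = 97 or |30H - 5.5t| = 263.
With H = 8, solve 30 x 8 - 5.5t = +/- target for each target:
  t = (30 x 8 - 97) / 5.5 = 26
  t = (30 x 8 + 97) / 5.5 = 61.27 (outside (0, 60))
  t = (30 x 8 - 263) / 5.5 = -4.18 (outside (0, 60))
  t = (30 x 8 + 263) / 5.5 = 91.45 (outside (0, 60))
Valid solutions in (0, 60): {26} minutes.
The first occurrence is t = 26 minutes.
The hands form a 97-degree angle at 26 minutes past 8:00.

Final answer: 26 minutes past 8:00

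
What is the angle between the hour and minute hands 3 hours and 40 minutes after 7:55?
First find the time 3 hours and 40 minutes after 7:55.
Total minutes: 7 x 60 + 55 + 3 x 60 + 40 = 695.
695 mod 720 = 695 minutes = 11:35.
Now compute the angle at 11:35:
Hour hand: 11 x 30 + 35 x 0.5 = 347.5 degrees
Minute hand: 35 x 6 = 210 degrees
Difference: |347.5 - 210| = 137.5 degrees
The angle is 137.5 degrees

Final answer: 137.5 degrees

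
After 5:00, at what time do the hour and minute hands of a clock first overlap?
The minute hand gains 5.5 degrees per minute on the hour hand.
At 5:00, the hour hand is at 150 degrees and the minute hand is at 0 degrees.
The gap is 150 degrees. Time to close: 150/5.5 = 60 x 5/11 = 27.27 minutes.
The hands overlap at 27.27 minutes past 5:00.

Final answer: 27.27 minutes past 5:00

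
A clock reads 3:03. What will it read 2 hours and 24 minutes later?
Starting time: 3:03
Adding 24 minutes to 3 minutes: 3 + 24 = 27 minutes
Adding 2 hours: 3 + 2 = 5
Final time: 5:27

Final answer: 5:27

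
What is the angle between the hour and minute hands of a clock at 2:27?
Hour hand position: 2 x 30 + 27 x 0.5 = 73.5 degrees
Minute hand position: 27 x 6 = 162 degrees
Difference: |73.5 - 162| = 88.5 degrees
The angle between the hands is 88.5 degrees

Final answer: 88.5 degrees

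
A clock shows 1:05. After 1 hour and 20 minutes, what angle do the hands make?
First find the time 1 hour and 20 minutes after 1:05.
Total minutes: 1 x 60 + 5 + 1 x 60 + 20 = 145.
145 mod 720 = 145 minutes = 2:25.
Now compute the angle at 2:25:
Hour hand: 2 x 30 + 25 x 0.5 = 72.5 degrees
Minute hand: 25 x 6 = 150 degrees
Difference: |72.5 - 150| = 77.5 degrees
The angle is 77.5 degrees

Final answer: 77.5 degrees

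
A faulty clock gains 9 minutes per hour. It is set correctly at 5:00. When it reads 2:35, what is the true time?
For every 60 true minutes, the faulty clock advances 69 minutes, so 1 faulty-clock minute corresponds to 60/69 true minutes.
From 5:00 to 2:35 on the faulty dial is 575 minutes.
True elapsed: 575 x 60/69 = 500 minutes = 8 hours and 20 minutes.
True time: 5:00 + 8 hours and 20 minutes = 1:20.

Final answer: 1:20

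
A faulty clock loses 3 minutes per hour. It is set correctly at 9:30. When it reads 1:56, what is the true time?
For every 60 true minutes, the faulty clock advances 57 minutes, so 1 faulty-clock minute corresponds to 60/57 true minutes.
From 9:30 to 1:56 on the faulty dial is 266 minutes.
True elapsed: 266 x 60/57 = 280 minutes = 4 hours and 40 minutes.
True time: 9:30 + 4 hours and 40 minutes = 2:10.

Final answer: 2:10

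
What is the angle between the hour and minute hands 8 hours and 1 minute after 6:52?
First find the time 8 hours and 1 minute after 6:52.
Total minutes: 6 x 60 + 52 + 8 x 60 + 1 = 893.
893 mod 720 = 173 minutes = 2:53.
Now compute the angle at 2:53:
Hour hand: 2 x 30 + 53 x 0.5 = 86.5 degrees
Minute hand: 53 x 6 = 318 degrees
Difference: |86.5 - 318| = 231.5 degrees
Smaller angle: 360 - 231.5 = 128.5 degrees

Final answer: 128.5 degrees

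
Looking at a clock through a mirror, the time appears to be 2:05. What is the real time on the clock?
Reflection across the vertical (12-6) axis maps a hand at angle A degrees to (360 - A) degrees, which sends a reading of T minutes past 12:00 to (720 - T) minutes past 12:00.
Mirror reads 2:05 = 125 minutes past 12:00.
Actual time: (720 - 125) mod 720 = 595 minutes = 9:55.

Final answer: 9:55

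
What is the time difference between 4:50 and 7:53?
From 4:50 to 7:53:
(7 x 60 + 53) - (4 x 60 + 50) = 473 - 290 = 183 minutes
= 3 hours and 3 minutes

Final answer: 3 hours and 3 minutes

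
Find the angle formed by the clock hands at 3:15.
Hour hand position: 3 x 30 + 15 x 0.5 = 97.5 degrees
Minute hand position: 15 x 6 = 90 degrees
Difference: |97.5 - 90| = 7.5 degrees
The angle between the hands is 7.5 degrees

Final answer: 7.5 degrees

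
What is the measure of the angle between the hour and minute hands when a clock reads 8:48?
Hour hand position: 8 x 30 + 48 x 0.5 = 264 degrees
Minute hand position: 48 x 6 = 288 degrees
Difference: |264 - 288| = 24 degrees
The angle between the hands is 24 degrees

Final answer: 24 degrees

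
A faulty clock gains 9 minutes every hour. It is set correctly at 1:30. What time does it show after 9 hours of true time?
For every 60 true minutes, the faulty clock advances 60 + 9 = 69 minutes.
True elapsed: 9 hours = 540 minutes.
Faulty clock advances: 540 x 69/60 = 621 minutes (drift: 81 minutes ahead).
Shown time: 1:30 + 621 minutes = 11:51.

Final answer: 11:51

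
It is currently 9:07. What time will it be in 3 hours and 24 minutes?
Starting time: 9:07
Adding 24 minutes to 7 minutes: 7 + 24 = 31 minutes
Adding 3 hours: 9 + 3 = 12
Final time: 12:31

Final answer: 12:31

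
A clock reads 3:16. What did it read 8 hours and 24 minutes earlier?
Starting time: 3:16 = 196 total minutes past 12:00
Subtracting: 8 hours and 24 minutes = 504 minutes
196 - 504 = -308 (negative, add 12 hours = 720) = 412 minutes
= 6 hours and 52 minutes past 12:00 = 6:52

Final answer: 6:52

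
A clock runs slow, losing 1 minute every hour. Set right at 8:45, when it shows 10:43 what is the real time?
For every 60 true minutes, the faulty clock advances 59 minutes, so 1 faulty-clock minute corresponds to 60/59 true minutes.
From 8:45 to 10:43 on the faulty dial is 118 minutes.
True elapsed: 118 x 60/59 = 120 minutes = 2 hours.
True time: 8:45 + 2 hours = 10:45.

Final answer: 10:45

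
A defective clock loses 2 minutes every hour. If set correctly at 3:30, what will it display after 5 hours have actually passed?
For every 60 true minutes, the faulty clock advances 60 - 2 = 58 minutes.
True elapsed: 5 hours = 300 minutes.
Faulty clock advances: 300 x 58/60 = 290 minutes (drift: 10 minutes behind).
Shown time: 3:30 + 290 minutes = 8:20.

Final answer: 8:20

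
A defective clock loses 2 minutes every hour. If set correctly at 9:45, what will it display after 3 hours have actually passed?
For every 60 true minutes, the faulty clock advances 60 - 2 = 58 minutes.
True elapsed: 3 hours = 180 minutes.
Faulty clock advances: 180 x 58/60 = 174 minutes (drift: 6 minutes behind).
Shown time: 9:45 + 174 minutes = 12:39.

Final answer: 12:39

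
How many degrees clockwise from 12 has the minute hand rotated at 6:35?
The minute hand moves 6 degrees per minute.
At 6:35: 35 x 6 = 210 degrees

Final answer: 210 degrees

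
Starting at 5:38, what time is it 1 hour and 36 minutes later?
Starting time: 5:38
Adding 36 minutes to 38 minutes: 38 + 36 = 74 minutes = 1 hour and 14 minutes
Adding 1 hour: 5 + 1 + 1 (carry) = 7
Final time: 7:14

Final answer: 7:14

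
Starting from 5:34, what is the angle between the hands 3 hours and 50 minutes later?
First find the time 3 hours and 50 minutes after 5:34.
Total minutes: 5 x 60 + 34 + 3 x 60 + 50 = 564.
564 mod 720 = 564 minutes = 9:24.
Now compute the angle at 9:24:
Hour hand: 9 x 30 + 24 x 0.5 = 282 degrees
Minute hand: 24 x 6 = 144 degrees
Difference: |282 - 144| = 138 degrees
The angle is 138 degrees

Final answer: 138 degrees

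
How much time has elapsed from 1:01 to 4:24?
From 1:01 to 4:24:
(4 x 60 + 24) - (1 x 60 + 1) = 264 - 61 = 203 minutes
= 3 hours and 23 minutes

Final answer: 3 hours and 23 minutes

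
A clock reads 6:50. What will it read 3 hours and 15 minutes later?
Starting time: 6:50
Adding 15 minutes to 50 minutes: 50 + 15 = 65 minutes = 1 hour and 5 minutes
Adding 3 hours: 6 + 3 + 1 (carry) = 10
Final time: 10:05

Final answer: 10:05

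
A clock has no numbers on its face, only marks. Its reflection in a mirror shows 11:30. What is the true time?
Reflection across the vertical (12-6) axis maps a hand at angle A degrees to (360 - A) degrees, which sends a reading of T minutes past 12:00 to (720 - T) minutes past 12:00.
Mirror reads 11:30 = 690 minutes past 12:00.
Actual time: (720 - 690) mod 720 = 30 minutes = 12:30.

Final answer: 12:30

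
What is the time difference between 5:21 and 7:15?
From 5:21 to 7:15:
(7 x 60 + 15) - (5 x 60 + 21) = 435 - 321 = 114 minutes
= 1 hour and 54 minutes

Final answer: 1 hour and 54 minutes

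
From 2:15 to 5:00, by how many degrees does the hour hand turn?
The hour hand moves 0.5 degrees per minute.
Time elapsed: 5:00 - 2:15 = 165 minutes
Angular displacement: 165 x 0.5 = 82.5 degrees

Final answer: 82.5 degrees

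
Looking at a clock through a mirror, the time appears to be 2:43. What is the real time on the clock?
Reflection across the vertical (12-6) axis maps a hand at angle A degrees to (360 - A) degrees, which sends a reading of T minutes past 12:00 to (720 - T) minutes past 12:00.
Mirror reads 2:43 = 163 minutes past 12:00.
Actual time: (720 - 163) mod 720 = 557 minutes = 9:17.

Final answer: 9:17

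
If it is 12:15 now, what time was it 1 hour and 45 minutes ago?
Starting time: 12:15 = 15 total minutes past 12:00
Subtracting: 1 hour and 45 minutes = 105 minutes
15 - 105 = -90 (negative, add 12 hours = 720) = 630 minutes
= 10 hours and 30 minutes past 12:00 = 10:30

Final answer: 10:30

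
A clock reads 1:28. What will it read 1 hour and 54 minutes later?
Starting time: 1:28
Adding 54 minutes to 28 minutes: 28 + 54 = 82 minutes = 1 hour and 22 minutes
Adding 1 hour: 1 + 1 + 1 (carry) = 3
Final time: 3:22

Final answer: 3:22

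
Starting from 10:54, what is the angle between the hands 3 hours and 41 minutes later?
First find the time 3 hours and 41 minutes after 10:54.
Total minutes: 10 x 60 + 54 + 3 x 60 + 41 = 875.
875 mod 720 = 155 minutes = 2:35.
Now compute the angle at 2:35:
Hour hand: 2 x 30 + 35 x 0.5 = 77.5 degrees
Minute hand: 35 x 6 = 210 degrees
Difference: |77.5 - 210| = 132.5 degrees
The angle is 132.5 degrees

Final answer: 132.5 degrees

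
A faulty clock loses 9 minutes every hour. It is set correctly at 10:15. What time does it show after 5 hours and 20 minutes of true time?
For every 60 true minutes, the faulty clock advances 60 - 9 = 51 minutes.
True elapsed: 5 hours and 20 minutes = 320 minutes.
Faulty clock advances: 320 x 51/60 = 272 minutes (drift: 48 minutes behind).
Shown time: 10:15 + 272 minutes = 2:47.

Final answer: 2:47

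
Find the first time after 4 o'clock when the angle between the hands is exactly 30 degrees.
At t minutes past 4:00, the hour hand is at 30 x 4 + 0.5t degrees and the minute hand is at 6t degrees.
The smaller angle between them is 30 degrees when |30H - 5.5t| = 30 or |30H - 5.5t| = 330.
With H = 4, solve 30 x 4 - 5.5t = +/- target for each target:
  t = (30 x 4 - 30) / 5.5 = 16.36
  t = (30 x 4 + 30) / 5.5 = 27.27
  t = (30 x 4 - 330) / 5.5 = -38.18 (outside (0, 60))
  t = (30 x 4 + 330) / 5.5 = 81.82 (outside (0, 60))
Valid solutions in (0, 60): {16.36, 27.27} minutes.
The first occurrence is t = 16.36 minutes.
The hands form a 30-degree angle at 16.36 minutes past 4:00.

Final answer: 16.36 minutes past 4:00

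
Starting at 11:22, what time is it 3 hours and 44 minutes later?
Starting time: 11:22
Adding 44 minutes to 22 minutes: 22 + 44 = 66 minutes = 1 hour and 6 minutes
Adding 3 hours: 11 + 3 + 1 (carry) = 15 - 12 = 3
Final time: 3:06

Final answer: 3:06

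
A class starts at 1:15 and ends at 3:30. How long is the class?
From 1:15 to 3:30:
(3 x 60 + 30) - (1 x 60 + 15) = 210 - 75 = 135 minutes
= 2 hours and 15 minutes

Final answer: 2 hours and 15 minutes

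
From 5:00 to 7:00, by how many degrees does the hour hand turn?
The hour hand moves 0.5 degrees per minute.
Time elapsed: 7:00 - 5:00 = 120 minutes
Angular displacement: 120 x 0.5 = 60 degrees

Final answer: 60 degrees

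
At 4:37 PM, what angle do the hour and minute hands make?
Hour hand position: 4 x 30 + 37 x 0.5 = 138.5 degrees
Minute hand position: 37 x 6 = 222 degrees
Difference: |138.5 - 222| = 83.5 degrees
The angle between the hands is 83.5 degrees

Final answer: 83.5 degrees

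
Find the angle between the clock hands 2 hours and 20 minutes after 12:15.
First find the time 2 hours and 20 minutes after 12:15.
Total minutes: 12 x 60 + 15 + 2 x 60 + 20 = 875.
875 mod 720 = 155 minutes = 2:35.
Now compute the angle at 2:35:
Hour hand: 2 x 30 + 35 x 0.5 = 77.5 degrees
Minute hand: 35 x 6 = 210 degrees
Difference: |77.5 - 210| = 132.5 degrees
The angle is 132.5 degrees

Final answer: 132.5 degrees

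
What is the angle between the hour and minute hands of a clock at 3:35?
Hour hand position: 3 x 30 + 35 x 0.5 = 107.5 degrees
Minute hand position: 35 x 6 = 210 degrees
Difference: |107.5 - 210| = 102.5 degrees
The angle between the hands is 102.5 degrees

Final answer: 102.5 degrees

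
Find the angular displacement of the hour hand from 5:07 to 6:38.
The hour hand moves 0.5 degrees per minute.
Time elapsed: 6:38 - 5:07 = 91 minutes
Angular displacement: 91 x 0.5 = 45.5 degrees

Final answer: 45.5 degrees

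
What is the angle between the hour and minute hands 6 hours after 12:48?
First find the time 6 hours after 12:48.
Total minutes: 12 x 60 + 48 + 6 x 60 + 0 = 1128.
1128 mod 720 = 408 minutes = 6:48.
Now compute the angle at 6:48:
Hour hand: 6 x 30 + 48 x 0.5 = 204 degrees
Minute hand: 48 x 6 = 288 degrees
Difference: |204 - 288| = 84 degrees
The angle is 84 degrees

Final answer: 84 degrees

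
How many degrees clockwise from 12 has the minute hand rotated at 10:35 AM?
The minute hand moves 6 degrees per minute.
At 10:35: 35 x 6 = 210 degrees

Final answer: 210 degrees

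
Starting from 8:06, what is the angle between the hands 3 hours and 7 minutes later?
First find the time 3 hours and 7 minutes after 8:06.
Total minutes: 8 x 60 + 6 + 3 x 60 + 7 = 673.
673 mod 720 = 673 minutes = 11:13.
Now compute the angle at 11:13:
Hour hand: 11 x 30 + 13 x 0.5 = 336.5 degrees
Minute hand: 13 x 6 = 78 degrees
Difference: |336.5 - 78| = 258.5 degrees
Smaller angle: 360 - 258.5 = 101.5 degrees

Final answer: 101.5 degrees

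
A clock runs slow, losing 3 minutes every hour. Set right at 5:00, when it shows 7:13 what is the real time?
For every 60 true minutes, the faulty clock advances 57 minutes, so 1 faulty-clock minute corresponds to 60/57 true minutes.
From 5:00 to 7:13 on the faulty dial is 133 minutes.
True elapsed: 133 x 60/57 = 140 minutes = 2 hours and 20 minutes.
True time: 5:00 + 2 hours and 20 minutes = 7:20.

Final answer: 7:20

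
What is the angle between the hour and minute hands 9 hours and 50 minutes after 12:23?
First find the time 9 hours and 50 minutes after 12:23.
Total minutes: 12 x 60 + 23 + 9 x 60 + 50 = 1333.
1333 mod 720 = 613 minutes = 10:13.
Now compute the angle at 10:13:
Hour hand: 10 x 30 + 13 x 0.5 = 306.5 degrees
Minute hand: 13 x 6 = 78 degrees
Difference: |306.5 - 78| = 228.5 degrees
Smaller angle: 360 - 228.5 = 131.5 degrees

Final answer: 131.5 degrees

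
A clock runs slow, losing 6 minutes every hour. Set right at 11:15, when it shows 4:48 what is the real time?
For every 60 true minutes, the faulty clock advances 54 minutes, so 1 faulty-clock minute corresponds to 60/54 true minutes.
From 11:15 to 4:48 on the faulty dial is 333 minutes.
True elapsed: 333 x 60/54 = 370 minutes = 6 hours and 10 minutes.
True time: 11:15 + 6 hours and 10 minutes = 5:25.

Final answer: 5:25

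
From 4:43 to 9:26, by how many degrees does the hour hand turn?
The hour hand moves 0.5 degrees per minute.
Time elapsed: 9:26 - 4:43 = 283 minutes
Angular displacement: 283 x 0.5 = 141.5 degrees

Final answer: 141.5 degrees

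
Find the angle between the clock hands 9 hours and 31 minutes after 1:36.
First find the time 9 hours and 31 minutes after 1:36.
Total minutes: 1 x 60 + 36 + 9 x 60 + 31 = 667.
667 mod 720 = 667 minutes = 11:07.
Now compute the angle at 11:07:
Hour hand: 11 x 30 + 7 x 0.5 = 333.5 degrees
Minute hand: 7 x 6 = 42 degrees
Difference: |333.5 - 42| = 291.5 degrees
Smaller angle: 360 - 291.5 = 68.5 degrees

Final answer: 68.5 degrees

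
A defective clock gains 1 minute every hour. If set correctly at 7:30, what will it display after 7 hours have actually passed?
For every 60 true minutes, the faulty clock advances 60 + 1 = 61 minutes.
True elapsed: 7 hours = 420 minutes.
Faulty clock advances: 420 x 61/60 = 427 minutes (drift: 7 minutes ahead).
Shown time: 7:30 + 427 minutes = 2:37.

Final answer: 2:37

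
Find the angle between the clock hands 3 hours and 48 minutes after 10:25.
First find the time 3 hours and 48 minutes after 10:25.
Total minutes: 10 x 60 + 25 + 3 x 60 + 48 = 853.
853 mod 720 = 133 minutes = 2:13.
Now compute the angle at 2:13:
Hour hand: 2 x 30 + 13 x 0.5 = 66.5 degrees
Minute hand: 13 x 6 = 78 degrees
Difference: |66.5 - 78| = 11.5 degrees
The angle is 11.5 degrees

Final answer: 11.5 degrees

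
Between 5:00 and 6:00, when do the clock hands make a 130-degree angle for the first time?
At t minutes past 5:00, the hour hand is at 30 x 5 + 0.5t degrees and the minute hand is at 6t degrees.
The smaller angle between them is 130 degrees when |30H - 5.5t| = 130 or |30H - 5.5t| = 230.
With H = 5, solve 30 x 5 - 5.5t = +/- target for each target:
  t = (30 x 5 - 130) / 5.5 = 3.64
  t = (30 x 5 + 130) / 5.5 = 50.91
  t = (30 x 5 - 230) / 5.5 = -14.55 (outside (0, 60))
  t = (30 x 5 + 230) / 5.5 = 69.09 (outside (0, 60))
Valid solutions in (0, 60): {3.64, 50.91} minutes.
The first occurrence is t = 3.64 minutes.
The hands form a 130-degree angle at 3.64 minutes past 5:00.

Final answer: 3.64 minutes past 5:00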